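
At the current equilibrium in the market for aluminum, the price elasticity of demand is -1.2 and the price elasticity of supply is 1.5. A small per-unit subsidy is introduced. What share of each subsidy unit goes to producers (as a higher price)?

Producer share = 4/9

For a small subsidy around the equilibrium, the benefit split depends on the relative slopes, which at a point are proportional to the elasticities.
Buyer share = εs/(εs + |εd|) = 1.5/(1.5 + 1.2) = 5/9; seller share = |εd|/(εs + |εd|) = 4/9.
So producers capture 4/9 of the subsidy.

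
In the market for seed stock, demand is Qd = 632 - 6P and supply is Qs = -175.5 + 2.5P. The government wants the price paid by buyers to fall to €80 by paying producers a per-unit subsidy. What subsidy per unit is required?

At a buyer price of 80, quantity demanded is 632 − 6·80 = 152.
Sellers supply 152 only when they receive Ps with -175.5 + 2.5·Ps = 152, i.e. Ps = 131.
s = Ps − Pb = 131 − 80 = 51.

Required subsidy s = €51 per unit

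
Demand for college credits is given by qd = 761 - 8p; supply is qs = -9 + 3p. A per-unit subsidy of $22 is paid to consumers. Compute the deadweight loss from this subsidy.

Deadweight loss = $528

Pre-subsidy: 761 - 8p = -9 + 3p gives p* = 70, q* = 201.
With the rebate, buyers effectively pay pb = ps − 22, where ps is the price sellers receive.
Demand in terms of ps becomes qd = 761 − 8(ps − 22) = 937 - 8ps. Setting this equal to supply: 937 - 8ps = -9 + 3ps, so ps = 86.
Buyers pay pb = 86 − 22 = 64; q' = -9 + 3·86 = 249.
The subsidy expands output by 249 − 201 = 48 past the efficient level; on those units the gap between marginal cost and willingness to pay runs from 0 up to 22.
DWL = ½ × 22 × 48 = 528.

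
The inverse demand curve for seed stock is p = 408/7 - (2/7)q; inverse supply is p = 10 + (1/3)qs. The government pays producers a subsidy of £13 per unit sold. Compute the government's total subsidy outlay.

Government cost = £1287

Pre-subsidy: 408/7 - (2/7)q = 10 + (1/3)q gives q* = 78 and p* = 36.
With the subsidy, sellers receive ps = pb + 13 for each unit, where pb is the price buyers pay.
On the curves, pb = 408/7 - (2/7)q and ps = 10 + (1/3)q; the wedge ps − pb = 13 gives 10 + (1/3)q − (408/7 - (2/7)q) = 13, so q' = 99.
Then pb = 408/7 − (2/7)·99 = 30 and ps = 10 + (1/3)·99 = 43.
Government outlay = subsidy × quantity = 13 × 99 = 1287.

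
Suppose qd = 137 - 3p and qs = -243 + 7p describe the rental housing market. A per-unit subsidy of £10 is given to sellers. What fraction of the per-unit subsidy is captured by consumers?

Consumer share = 0.7

Pre-subsidy: 137 - 3p = -243 + 7p gives p* = 38, q* = 23.
With the subsidy, sellers receive ps = pb + 10 for each unit, where pb is the price buyers pay.
Supply in terms of pb becomes qs = -243 + 7(pb + 10) = -173 + 7pb. Setting this equal to demand: 137 - 3pb = -173 + 7pb, so pb = 31.
Sellers receive ps = 31 + 10 = 41; q' = 137 − 3·31 = 44.
Buyers' price falls by p* − pb = 38 − 31 = 7; sellers' price rises by ps − p* = 41 − 38 = 3.
So consumers capture 7/10 = 0.7 of each unit of subsidy.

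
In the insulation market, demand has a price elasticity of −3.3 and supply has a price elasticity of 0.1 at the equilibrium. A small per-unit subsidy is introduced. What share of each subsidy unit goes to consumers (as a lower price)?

Consumer share = 1/34

For a small subsidy around the equilibrium, the benefit split depends on the relative slopes, which at a point are proportional to the elasticities.
Buyer share = εs/(εs + |εd|) = 0.1/(0.1 + 3.3) = 1/34; seller share = |εd|/(εs + |εd|) = 33/34.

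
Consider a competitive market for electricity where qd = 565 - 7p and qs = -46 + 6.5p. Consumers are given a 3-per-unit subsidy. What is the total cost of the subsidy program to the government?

Government cost = 6974/9

Pre-subsidy: 565 - 7p = -46 + 6.5p gives p* = 1222/27, q* = 6701/27.
With the rebate, buyers effectively pay pb = ps − 3, where ps is the price sellers receive.
Demand in terms of ps becomes qd = 565 − 7(ps − 3) = 586 - 7ps. Setting this equal to supply: 586 - 7ps = -46 + 6.5ps, so ps = 1264/27.
Buyers pay pb = 1264/27 − 3 = 1183/27; q' = -46 + 6.5·(1264/27) = 6974/27.
Government outlay = subsidy × quantity = 3 × 6974/27 = 6974/9.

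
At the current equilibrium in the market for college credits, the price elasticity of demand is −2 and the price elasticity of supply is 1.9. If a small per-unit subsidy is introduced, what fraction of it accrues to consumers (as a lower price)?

Consumer share = 19/39

For a small subsidy around the equilibrium, the benefit split depends on the relative slopes, which at a point are proportional to the elasticities.
Buyer share = εs/(εs + |εd|) = 1.9/(1.9 + 2) = 19/39; seller share = |εd|/(εs + |εd|) = 20/39.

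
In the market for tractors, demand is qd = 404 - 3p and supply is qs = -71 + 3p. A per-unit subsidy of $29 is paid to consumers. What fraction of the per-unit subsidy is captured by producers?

Pre-subsidy: 404 - 3p = -71 + 3p gives p* = 475/6, q* = 166.5.
With the rebate, buyers effectively pay pb = ps − 29, where ps is the price sellers receive.
Demand in terms of ps becomes qd = 404 − 3(ps − 29) = 491 - 3ps. Setting this equal to supply: 491 - 3ps = -71 + 3ps, so ps = 281/3.
Buyers pay pb = 281/3 − 29 = 194/3; q' = -71 + 3·(281/3) = 210.
Buyers' price falls by p* − pb = 475/6 − 194/3 = 14.5; sellers' price rises by ps − p* = 281/3 − 475/6 = 14.5.
So producers capture 14.5/29 = 0.5 of each unit of subsidy.

Producer share = 0.5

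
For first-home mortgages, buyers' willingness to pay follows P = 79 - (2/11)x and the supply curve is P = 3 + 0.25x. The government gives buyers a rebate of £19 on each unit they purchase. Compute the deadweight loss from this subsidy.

Pre-subsidy: 79 - (2/11)x = 3 + 0.25x gives x* = 176 and P* = 47.
With the rebate, buyers effectively pay Pb = Ps − 19, where Ps is the price sellers receive.
On the curves, Pb = 79 - (2/11)x and Ps = 3 + 0.25x; the wedge Ps − Pb = 19 gives 3 + 0.25x − (79 - (2/11)x) = 19, so x' = 220.
Then Pb = 79 − (2/11)·220 = 39 and Ps = 3 + 0.25·220 = 58.
The subsidy expands output by 220 − 176 = 44 past the efficient level; on those units the gap between marginal cost and willingness to pay runs from 0 up to 19.
DWL = ½ × 19 × 44 = 418.

Deadweight loss = £418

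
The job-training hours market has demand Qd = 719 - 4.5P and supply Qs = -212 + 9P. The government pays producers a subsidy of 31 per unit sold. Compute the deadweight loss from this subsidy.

Deadweight loss = 1441.5

Pre-subsidy: 719 - 4.5P = -212 + 9P gives P* = 1862/27, Q* = 1226/3.
With the subsidy, sellers receive Ps = Pb + 31 for each unit, where Pb is the price buyers pay.
Supply in terms of Pb becomes Qs = -212 + 9(Pb + 31) = 67 + 9Pb. Setting this equal to demand: 719 - 4.5Pb = 67 + 9Pb, so Pb = 1304/27.
Sellers receive Ps = 1304/27 + 31 = 2141/27; Q' = 719 − 4.5·(1304/27) = 1505/3.
The subsidy expands output by 1505/3 − 1226/3 = 93 past the efficient level; on those units the gap between marginal cost and willingness to pay runs from 0 up to 31.
DWL = ½ × 31 × 93 = 1441.5.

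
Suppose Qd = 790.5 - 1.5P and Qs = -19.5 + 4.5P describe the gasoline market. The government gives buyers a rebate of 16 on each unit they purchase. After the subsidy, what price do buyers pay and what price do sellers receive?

Buyers pay 123; sellers receive 139

Pre-subsidy: 790.5 - 1.5P = -19.5 + 4.5P gives P* = 135, Q* = 588.
With the rebate, buyers effectively pay Pb = Ps − 16, where Ps is the price sellers receive.
Demand in terms of Ps becomes Qd = 790.5 − 1.5(Ps − 16) = 814.5 - 1.5Ps. Setting this equal to supply: 814.5 - 1.5Ps = -19.5 + 4.5Ps, so Ps = 139.
Buyers pay Pb = 139 − 16 = 123; Q' = -19.5 + 4.5·139 = 606.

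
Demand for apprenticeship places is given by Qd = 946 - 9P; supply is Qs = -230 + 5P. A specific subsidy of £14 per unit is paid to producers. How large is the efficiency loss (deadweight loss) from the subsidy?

Deadweight loss = £315

Pre-subsidy: 946 - 9P = -230 + 5P gives P* = 84, Q* = 190.
With the subsidy, sellers receive Ps = Pb + 14 for each unit, where Pb is the price buyers pay.
Supply in terms of Pb becomes Qs = -230 + 5(Pb + 14) = -160 + 5Pb. Setting this equal to demand: 946 - 9Pb = -160 + 5Pb, so Pb = 79.
Sellers receive Ps = 79 + 14 = 93; Q' = 946 − 9·79 = 235.
The subsidy expands output by 235 − 190 = 45 past the efficient level; on those units the gap between marginal cost and willingness to pay runs from 0 up to 14.
DWL = ½ × 14 × 45 = 315.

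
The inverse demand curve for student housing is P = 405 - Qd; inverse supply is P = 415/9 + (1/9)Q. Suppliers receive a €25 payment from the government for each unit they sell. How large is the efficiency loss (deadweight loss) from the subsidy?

Deadweight loss = €281.25

Pre-subsidy: 405 - Q = 415/9 + (1/9)Q gives Q* = 323 and P* = 82.
With the subsidy, sellers receive Ps = Pb + 25 for each unit, where Pb is the price buyers pay.
On the curves, Pb = 405 - Q and Ps = 415/9 + (1/9)Q; the wedge Ps − Pb = 25 gives 415/9 + (1/9)Q − (405 - Q) = 25, so Q' = 345.5.
Then Pb = 405 − 1·345.5 = 59.5 and Ps = 415/9 + (1/9)·345.5 = 84.5.
The subsidy expands output by 345.5 − 323 = 22.5 past the efficient level; on those units the gap between marginal cost and willingness to pay runs from 0 up to 25.
DWL = ½ × 25 × 22.5 = 281.25.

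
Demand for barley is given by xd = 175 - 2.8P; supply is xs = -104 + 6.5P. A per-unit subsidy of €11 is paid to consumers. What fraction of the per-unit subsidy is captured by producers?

Pre-subsidy: 175 - 2.8P = -104 + 6.5P gives P* = 30, x* = 91.
With the rebate, buyers effectively pay Pb = Ps − 11, where Ps is the price sellers receive.
Demand in terms of Ps becomes xd = 175 − 2.8(Ps − 11) = 205.8 - 2.8Ps. Setting this equal to supply: 205.8 - 2.8Ps = -104 + 6.5Ps, so Ps = 3098/93.
Buyers pay Pb = 3098/93 − 11 = 2075/93; x' = -104 + 6.5·(3098/93) = 10465/93.
Buyers' price falls by P* − Pb = 30 − 2075/93 = 715/93; sellers' price rises by Ps − P* = 3098/93 − 30 = 308/93.
So producers capture (308/93)/11 = 28/93 of each unit of subsidy.

Producer share = 28/93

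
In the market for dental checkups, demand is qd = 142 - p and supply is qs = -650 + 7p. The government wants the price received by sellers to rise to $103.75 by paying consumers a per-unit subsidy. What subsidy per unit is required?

At a seller price of 103.75, quantity supplied is -650 + 7·103.75 = 76.25.
Buyers absorb 76.25 only when they pay pb with 142 − 1·pb = 76.25, i.e. pb = 65.75.
s = ps − pb = 103.75 − 65.75 = 38.

Required subsidy s = $38 per unit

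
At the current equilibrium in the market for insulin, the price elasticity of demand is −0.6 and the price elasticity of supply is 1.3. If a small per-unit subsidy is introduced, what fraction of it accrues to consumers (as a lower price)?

Consumer share = 13/19

For a small subsidy around the equilibrium, the benefit split depends on the relative slopes, which at a point are proportional to the elasticities.
Buyer share = εs/(εs + |εd|) = 1.3/(1.3 + 0.6) = 13/19; seller share = |εd|/(εs + |εd|) = 6/19.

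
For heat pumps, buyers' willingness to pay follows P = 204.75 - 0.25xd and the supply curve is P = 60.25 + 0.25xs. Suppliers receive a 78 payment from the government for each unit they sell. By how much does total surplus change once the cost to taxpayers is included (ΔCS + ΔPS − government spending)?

Net change in total surplus = -6084

Pre-subsidy: 204.75 - 0.25x = 60.25 + 0.25x gives x* = 289 and P* = 132.5.
With the subsidy, sellers receive Ps = Pb + 78 for each unit, where Pb is the price buyers pay.
On the curves, Pb = 204.75 - 0.25x and Ps = 60.25 + 0.25x; the wedge Ps − Pb = 78 gives 60.25 + 0.25x − (204.75 - 0.25x) = 78, so x' = 445.
Then Pb = 204.75 − 0.25·445 = 93.5 and Ps = 60.25 + 0.25·445 = 171.5.
ΔCS = ½(289 + 445)(132.5 − 93.5) = 14313; ΔPS = ½(289 + 445)(171.5 − 132.5) = 14313.
Government spending = 78 × 445 = 34710.
Net change = 14313 + 14313 − 34710 = -6084. The loss equals the DWL triangle ½·78·156.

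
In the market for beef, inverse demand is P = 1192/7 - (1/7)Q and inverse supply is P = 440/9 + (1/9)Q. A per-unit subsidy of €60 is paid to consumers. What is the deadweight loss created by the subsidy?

Pre-subsidy: 1192/7 - (1/7)Q = 440/9 + (1/9)Q gives Q* = 478 and P* = 102.
With the rebate, buyers effectively pay Pb = Ps − 60, where Ps is the price sellers receive.
On the curves, Pb = 1192/7 - (1/7)Q and Ps = 440/9 + (1/9)Q; the wedge Ps − Pb = 60 gives 440/9 + (1/9)Q − (1192/7 - (1/7)Q) = 60, so Q' = 714.25.
Then Pb = 1192/7 − (1/7)·714.25 = 68.25 and Ps = 440/9 + (1/9)·714.25 = 128.25.
The subsidy expands output by 714.25 − 478 = 236.25 past the efficient level; on those units the gap between marginal cost and willingness to pay runs from 0 up to 60.
DWL = ½ × 60 × 236.25 = 7087.5.

Deadweight loss = €7087.5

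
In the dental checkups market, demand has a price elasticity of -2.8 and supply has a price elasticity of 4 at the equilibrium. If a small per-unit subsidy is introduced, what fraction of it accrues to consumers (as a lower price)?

For a small subsidy around the equilibrium, the benefit split depends on the relative slopes, which at a point are proportional to the elasticities.
Buyer share = εs/(εs + |εd|) = 4/(4 + 2.8) = 10/17; seller share = |εd|/(εs + |εd|) = 7/17.

Consumer share = 10/17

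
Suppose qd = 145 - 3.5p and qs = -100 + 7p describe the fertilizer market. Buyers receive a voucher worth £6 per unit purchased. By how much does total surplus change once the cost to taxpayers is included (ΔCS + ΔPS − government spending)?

Net change in total surplus = -£42

Pre-subsidy: 145 - 3.5p = -100 + 7p gives p* = 70/3, q* = 190/3.
With the rebate, buyers effectively pay pb = ps − 6, where ps is the price sellers receive.
Demand in terms of ps becomes qd = 145 − 3.5(ps − 6) = 166 - 3.5ps. Setting this equal to supply: 166 - 3.5ps = -100 + 7ps, so ps = 76/3.
Buyers pay pb = 76/3 − 6 = 58/3; q' = -100 + 7·(76/3) = 232/3.
ΔCS = ½(190/3 + 232/3)(70/3 − 58/3) = 844/3; ΔPS = ½(190/3 + 232/3)(76/3 − 70/3) = 422/3.
Government spending = 6 × 232/3 = 464.
Net change = 844/3 + 422/3 − 464 = -42. The loss equals the DWL triangle ½·6·14.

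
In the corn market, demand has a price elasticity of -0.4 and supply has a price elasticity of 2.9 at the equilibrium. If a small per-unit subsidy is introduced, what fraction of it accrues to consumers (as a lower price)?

Consumer share = 29/33

For a small subsidy around the equilibrium, the benefit split depends on the relative slopes, which at a point are proportional to the elasticities.
Buyer share = εs/(εs + |εd|) = 2.9/(2.9 + 0.4) = 29/33; seller share = |εd|/(εs + |εd|) = 4/33.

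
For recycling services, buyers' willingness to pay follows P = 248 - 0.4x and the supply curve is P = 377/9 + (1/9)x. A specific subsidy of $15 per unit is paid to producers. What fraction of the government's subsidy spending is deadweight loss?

Pre-subsidy: 248 - 0.4x = 377/9 + (1/9)x gives x* = 9275/23 and P* = 1994/23.
With the subsidy, sellers receive Ps = Pb + 15 for each unit, where Pb is the price buyers pay.
On the curves, Pb = 248 - 0.4x and Ps = 377/9 + (1/9)x; the wedge Ps − Pb = 15 gives 377/9 + (1/9)x − (248 - 0.4x) = 15, so x' = 9950/23.
Then Pb = 248 − 0.4·(9950/23) = 1724/23 and Ps = 377/9 + (1/9)·(9950/23) = 2069/23.
ΔCS = ½(9275/23 + 9950/23)(1994/23 − 1724/23) = 2595375/529; ΔPS = ½(9275/23 + 9950/23)(2069/23 − 1994/23) = 1441875/1058.
Government spending = 15 × 9950/23 = 149250/23.
DWL = ½ × 15 × (9950/23 − 9275/23) = 10125/46; fraction = (10125/46) / (149250/23) = 27/796.

DWL / government spending = 27/796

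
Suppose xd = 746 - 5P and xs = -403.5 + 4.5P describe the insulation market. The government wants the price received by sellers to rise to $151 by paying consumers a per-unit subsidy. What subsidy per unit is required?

At a seller price of 151, quantity supplied is -403.5 + 4.5·151 = 276.
Buyers absorb 276 only when they pay Pb with 746 − 5·Pb = 276, i.e. Pb = 94.
s = Ps − Pb = 151 − 94 = 57.

Required subsidy s = $57 per unit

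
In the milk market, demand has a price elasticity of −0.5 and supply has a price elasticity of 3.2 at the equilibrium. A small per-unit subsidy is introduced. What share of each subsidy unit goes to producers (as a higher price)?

Producer share = 5/37

For a small subsidy around the equilibrium, the benefit split depends on the relative slopes, which at a point are proportional to the elasticities.
Buyer share = εs/(εs + |εd|) = 3.2/(3.2 + 0.5) = 32/37; seller share = |εd|/(εs + |εd|) = 5/37.
So producers capture 5/37 of the subsidy.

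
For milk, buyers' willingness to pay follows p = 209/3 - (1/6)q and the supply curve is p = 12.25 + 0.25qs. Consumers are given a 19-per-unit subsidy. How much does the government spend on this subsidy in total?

Government cost = 3484.6

Pre-subsidy: 209/3 - (1/6)q = 12.25 + 0.25q gives q* = 137.8 and p* = 46.7.
With the rebate, buyers effectively pay pb = ps − 19, where ps is the price sellers receive.
On the curves, pb = 209/3 - (1/6)q and ps = 12.25 + 0.25q; the wedge ps − pb = 19 gives 12.25 + 0.25q − (209/3 - (1/6)q) = 19, so q' = 183.4.
Then pb = 209/3 − (1/6)·183.4 = 39.1 and ps = 12.25 + 0.25·183.4 = 58.1.
Government outlay = subsidy × quantity = 19 × 183.4 = 3484.6.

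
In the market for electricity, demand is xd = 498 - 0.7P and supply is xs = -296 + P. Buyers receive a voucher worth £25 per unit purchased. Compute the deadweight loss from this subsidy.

Deadweight loss = 4375/34

Pre-subsidy: 498 - 0.7P = -296 + P gives P* = 7940/17, x* = 2908/17.
With the rebate, buyers effectively pay Pb = Ps − 25, where Ps is the price sellers receive.
Demand in terms of Ps becomes xd = 498 − 0.7(Ps − 25) = 515.5 - 0.7Ps. Setting this equal to supply: 515.5 - 0.7Ps = -296 + Ps, so Ps = 8115/17.
Buyers pay Pb = 8115/17 − 25 = 7690/17; x' = -296 + 1·(8115/17) = 3083/17.
The subsidy expands output by 3083/17 − 2908/17 = 175/17 past the efficient level; on those units the gap between marginal cost and willingness to pay runs from 0 up to 25.
DWL = ½ × 25 × 175/17 = 4375/34.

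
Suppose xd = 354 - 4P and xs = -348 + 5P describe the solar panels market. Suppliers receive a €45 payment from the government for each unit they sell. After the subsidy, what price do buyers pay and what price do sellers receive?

Pre-subsidy: 354 - 4P = -348 + 5P gives P* = 78, x* = 42.
With the subsidy, sellers receive Ps = Pb + 45 for each unit, where Pb is the price buyers pay.
Supply in terms of Pb becomes xs = -348 + 5(Pb + 45) = -123 + 5Pb. Setting this equal to demand: 354 - 4Pb = -123 + 5Pb, so Pb = 53.
Sellers receive Ps = 53 + 45 = 98; x' = 354 − 4·53 = 142.

Buyers pay €53; sellers receive €98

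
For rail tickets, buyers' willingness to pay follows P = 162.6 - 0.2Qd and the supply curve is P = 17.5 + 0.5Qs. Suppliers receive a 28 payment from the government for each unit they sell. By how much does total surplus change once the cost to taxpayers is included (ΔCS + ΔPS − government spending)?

Pre-subsidy: 162.6 - 0.2Q = 17.5 + 0.5Q gives Q* = 1451/7 and P* = 848/7.
With the subsidy, sellers receive Ps = Pb + 28 for each unit, where Pb is the price buyers pay.
On the curves, Pb = 162.6 - 0.2Q and Ps = 17.5 + 0.5Q; the wedge Ps − Pb = 28 gives 17.5 + 0.5Q − (162.6 - 0.2Q) = 28, so Q' = 1731/7.
Then Pb = 162.6 − 0.2·(1731/7) = 792/7 and Ps = 17.5 + 0.5·(1731/7) = 988/7.
ΔCS = ½(1451/7 + 1731/7)(848/7 − 792/7) = 12728/7; ΔPS = ½(1451/7 + 1731/7)(988/7 − 848/7) = 31820/7.
Government spending = 28 × 1731/7 = 6924.
Net change = 12728/7 + 31820/7 − 6924 = -560. The loss equals the DWL triangle ½·28·40.

Net change in total surplus = -560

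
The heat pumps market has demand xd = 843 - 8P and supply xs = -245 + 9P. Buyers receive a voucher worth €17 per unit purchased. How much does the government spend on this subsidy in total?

Government cost = €6851

Pre-subsidy: 843 - 8P = -245 + 9P gives P* = 64, x* = 331.
With the rebate, buyers effectively pay Pb = Ps − 17, where Ps is the price sellers receive.
Demand in terms of Ps becomes xd = 843 − 8(Ps − 17) = 979 - 8Ps. Setting this equal to supply: 979 - 8Ps = -245 + 9Ps, so Ps = 72.
Buyers pay Pb = 72 − 17 = 55; x' = -245 + 9·72 = 403.
Government outlay = subsidy × quantity = 17 × 403 = 6851.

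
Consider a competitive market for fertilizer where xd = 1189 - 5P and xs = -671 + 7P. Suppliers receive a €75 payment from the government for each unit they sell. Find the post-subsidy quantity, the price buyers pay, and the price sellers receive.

Pre-subsidy: 1189 - 5P = -671 + 7P gives P* = 155, x* = 414.
With the subsidy, sellers receive Ps = Pb + 75 for each unit, where Pb is the price buyers pay.
Supply in terms of Pb becomes xs = -671 + 7(Pb + 75) = -146 + 7Pb. Setting this equal to demand: 1189 - 5Pb = -146 + 7Pb, so Pb = 111.25.
Sellers receive Ps = 111.25 + 75 = 186.25; x' = 1189 − 5·111.25 = 632.75.

x' = 632.75; buyers pay €111.25; sellers receive €186.25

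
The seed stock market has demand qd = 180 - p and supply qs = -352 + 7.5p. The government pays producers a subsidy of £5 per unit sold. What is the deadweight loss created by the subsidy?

Pre-subsidy: 180 - p = -352 + 7.5p gives p* = 1064/17, q* = 1996/17.
With the subsidy, sellers receive ps = pb + 5 for each unit, where pb is the price buyers pay.
Supply in terms of pb becomes qs = -352 + 7.5(pb + 5) = -314.5 + 7.5pb. Setting this equal to demand: 180 - pb = -314.5 + 7.5pb, so pb = 989/17.
Sellers receive ps = 989/17 + 5 = 1074/17; q' = 180 − 1·(989/17) = 2071/17.
The subsidy expands output by 2071/17 − 1996/17 = 75/17 past the efficient level; on those units the gap between marginal cost and willingness to pay runs from 0 up to 5.
DWL = ½ × 5 × 75/17 = 375/34.

Deadweight loss = 375/34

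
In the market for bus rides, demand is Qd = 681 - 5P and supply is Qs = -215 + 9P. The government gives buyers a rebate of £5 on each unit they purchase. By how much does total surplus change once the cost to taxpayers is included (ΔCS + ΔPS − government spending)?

Pre-subsidy: 681 - 5P = -215 + 9P gives P* = 64, Q* = 361.
With the rebate, buyers effectively pay Pb = Ps − 5, where Ps is the price sellers receive.
Demand in terms of Ps becomes Qd = 681 − 5(Ps − 5) = 706 - 5Ps. Setting this equal to supply: 706 - 5Ps = -215 + 9Ps, so Ps = 921/14.
Buyers pay Pb = 921/14 − 5 = 851/14; Q' = -215 + 9·(921/14) = 5279/14.
ΔCS = ½(361 + 5279/14)(64 − 851/14) = 464985/392; ΔPS = ½(361 + 5279/14)(921/14 − 64) = 258325/392.
Government spending = 5 × 5279/14 = 26395/14.
Net change = 464985/392 + 258325/392 − 26395/14 = -1125/28. The loss equals the DWL triangle ½·5·225/14.

Net change in total surplus = -1125/28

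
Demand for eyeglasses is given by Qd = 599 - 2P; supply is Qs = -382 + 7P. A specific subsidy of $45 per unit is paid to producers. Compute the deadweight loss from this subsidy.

Pre-subsidy: 599 - 2P = -382 + 7P gives P* = 109, Q* = 381.
With the subsidy, sellers receive Ps = Pb + 45 for each unit, where Pb is the price buyers pay.
Supply in terms of Pb becomes Qs = -382 + 7(Pb + 45) = -67 + 7Pb. Setting this equal to demand: 599 - 2Pb = -67 + 7Pb, so Pb = 74.
Sellers receive Ps = 74 + 45 = 119; Q' = 599 − 2·74 = 451.
The subsidy expands output by 451 − 381 = 70 past the efficient level; on those units the gap between marginal cost and willingness to pay runs from 0 up to 45.
DWL = ½ × 45 × 70 = 1575.

Deadweight loss = $1575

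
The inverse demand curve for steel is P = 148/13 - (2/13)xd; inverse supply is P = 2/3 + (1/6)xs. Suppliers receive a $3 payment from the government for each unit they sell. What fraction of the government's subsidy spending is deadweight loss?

Pre-subsidy: 148/13 - (2/13)x = 2/3 + (1/6)x gives x* = 33.44 and P* = 6.24.
With the subsidy, sellers receive Ps = Pb + 3 for each unit, where Pb is the price buyers pay.
On the curves, Pb = 148/13 - (2/13)x and Ps = 2/3 + (1/6)x; the wedge Ps − Pb = 3 gives 2/3 + (1/6)x − (148/13 - (2/13)x) = 3, so x' = 42.8.
Then Pb = 148/13 − (2/13)·42.8 = 4.8 and Ps = 2/3 + (1/6)·42.8 = 7.8.
ΔCS = ½(33.44 + 42.8)(6.24 − 4.8) = 54.8928; ΔPS = ½(33.44 + 42.8)(7.8 − 6.24) = 59.4672.
Government spending = 3 × 42.8 = 128.4.
DWL = ½ × 3 × (42.8 − 33.44) = 14.04; fraction = 14.04 / 128.4 = 117/1070.

DWL / government spending = 117/1070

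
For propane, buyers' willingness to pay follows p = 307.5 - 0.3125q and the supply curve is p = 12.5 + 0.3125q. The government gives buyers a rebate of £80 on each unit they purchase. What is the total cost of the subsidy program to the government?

Government cost = £48000

Pre-subsidy: 307.5 - 0.3125q = 12.5 + 0.3125q gives q* = 472 and p* = 160.
With the rebate, buyers effectively pay pb = ps − 80, where ps is the price sellers receive.
On the curves, pb = 307.5 - 0.3125q and ps = 12.5 + 0.3125q; the wedge ps − pb = 80 gives 12.5 + 0.3125q − (307.5 - 0.3125q) = 80, so q' = 600.
Then pb = 307.5 − 0.3125·600 = 120 and ps = 12.5 + 0.3125·600 = 200.
Government outlay = subsidy × quantity = 80 × 600 = 48000.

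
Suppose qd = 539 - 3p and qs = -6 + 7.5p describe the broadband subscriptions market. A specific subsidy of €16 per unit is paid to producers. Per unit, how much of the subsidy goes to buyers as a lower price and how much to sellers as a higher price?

Pre-subsidy: 539 - 3p = -6 + 7.5p gives p* = 1090/21, q* = 2683/7.
With the subsidy, sellers receive ps = pb + 16 for each unit, where pb is the price buyers pay.
Supply in terms of pb becomes qs = -6 + 7.5(pb + 16) = 114 + 7.5pb. Setting this equal to demand: 539 - 3pb = 114 + 7.5pb, so pb = 850/21.
Sellers receive ps = 850/21 + 16 = 1186/21; q' = 539 − 3·(850/21) = 2923/7.
Buyers' price falls by p* − pb = 1090/21 − 850/21 = 80/7; sellers' price rises by ps − p* = 1186/21 − 1090/21 = 32/7.

Buyers gain 80/7 per unit; sellers gain 32/7 per unit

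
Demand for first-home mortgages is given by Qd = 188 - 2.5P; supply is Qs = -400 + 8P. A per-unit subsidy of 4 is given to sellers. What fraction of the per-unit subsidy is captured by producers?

Pre-subsidy: 188 - 2.5P = -400 + 8P gives P* = 56, Q* = 48.
With the subsidy, sellers receive Ps = Pb + 4 for each unit, where Pb is the price buyers pay.
Supply in terms of Pb becomes Qs = -400 + 8(Pb + 4) = -368 + 8Pb. Setting this equal to demand: 188 - 2.5Pb = -368 + 8Pb, so Pb = 1112/21.
Sellers receive Ps = 1112/21 + 4 = 1196/21; Q' = 188 − 2.5·(1112/21) = 1168/21.
Buyers' price falls by P* − Pb = 56 − 1112/21 = 64/21; sellers' price rises by Ps − P* = 1196/21 − 56 = 20/21.
So producers capture (20/21)/4 = 5/21 of each unit of subsidy.

Producer share = 5/21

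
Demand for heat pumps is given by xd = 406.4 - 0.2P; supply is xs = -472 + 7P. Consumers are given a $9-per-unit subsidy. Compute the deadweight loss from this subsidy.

Pre-subsidy: 406.4 - 0.2P = -472 + 7P gives P* = 122, x* = 382.
With the rebate, buyers effectively pay Pb = Ps − 9, where Ps is the price sellers receive.
Demand in terms of Ps becomes xd = 406.4 − 0.2(Ps − 9) = 408.2 - 0.2Ps. Setting this equal to supply: 408.2 - 0.2Ps = -472 + 7Ps, so Ps = 122.25.
Buyers pay Pb = 122.25 − 9 = 113.25; x' = -472 + 7·122.25 = 383.75.
The subsidy expands output by 383.75 − 382 = 1.75 past the efficient level; on those units the gap between marginal cost and willingness to pay runs from 0 up to 9.
DWL = ½ × 9 × 1.75 = 7.875.

Deadweight loss = $7.875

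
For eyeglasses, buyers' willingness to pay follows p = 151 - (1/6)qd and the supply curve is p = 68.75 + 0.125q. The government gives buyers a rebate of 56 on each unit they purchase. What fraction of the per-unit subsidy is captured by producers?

Producer share = 3/7

Pre-subsidy: 151 - (1/6)q = 68.75 + 0.125q gives q* = 282 and p* = 104.
With the rebate, buyers effectively pay pb = ps − 56, where ps is the price sellers receive.
On the curves, pb = 151 - (1/6)q and ps = 68.75 + 0.125q; the wedge ps − pb = 56 gives 68.75 + 0.125q − (151 - (1/6)q) = 56, so q' = 474.
Then pb = 151 − (1/6)·474 = 72 and ps = 68.75 + 0.125·474 = 128.
Buyers' price falls by p* − pb = 104 − 72 = 32; sellers' price rises by ps − p* = 128 − 104 = 24.
So producers capture 24/56 = 3/7 of each unit of subsidy.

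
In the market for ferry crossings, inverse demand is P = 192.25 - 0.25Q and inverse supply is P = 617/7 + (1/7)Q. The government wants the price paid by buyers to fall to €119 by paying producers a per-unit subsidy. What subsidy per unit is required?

Required subsidy s = €11 per unit

At a buyer price of 119, quantity demanded is 769 − 4·119 = 293.
Sellers supply 293 only when they receive Ps = 617/7 + (1/7)·293 = 130.
s = Ps − Pb = 130 − 119 = 11.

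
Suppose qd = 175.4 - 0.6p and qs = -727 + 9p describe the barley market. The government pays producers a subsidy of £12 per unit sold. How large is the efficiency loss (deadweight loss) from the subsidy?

Deadweight loss = £40.5

Pre-subsidy: 175.4 - 0.6p = -727 + 9p gives p* = 94, q* = 119.
With the subsidy, sellers receive ps = pb + 12 for each unit, where pb is the price buyers pay.
Supply in terms of pb becomes qs = -727 + 9(pb + 12) = -619 + 9pb. Setting this equal to demand: 175.4 - 0.6pb = -619 + 9pb, so pb = 82.75.
Sellers receive ps = 82.75 + 12 = 94.75; q' = 175.4 − 0.6·82.75 = 125.75.
The subsidy expands output by 125.75 − 119 = 6.75 past the efficient level; on those units the gap between marginal cost and willingness to pay runs from 0 up to 12.
DWL = ½ × 12 × 6.75 = 40.5.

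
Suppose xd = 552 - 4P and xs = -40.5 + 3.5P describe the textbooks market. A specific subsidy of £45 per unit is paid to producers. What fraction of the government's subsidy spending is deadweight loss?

DWL / government spending = 0.13125

Pre-subsidy: 552 - 4P = -40.5 + 3.5P gives P* = 79, x* = 236.
With the subsidy, sellers receive Ps = Pb + 45 for each unit, where Pb is the price buyers pay.
Supply in terms of Pb becomes xs = -40.5 + 3.5(Pb + 45) = 117 + 3.5Pb. Setting this equal to demand: 552 - 4Pb = 117 + 3.5Pb, so Pb = 58.
Sellers receive Ps = 58 + 45 = 103; x' = 552 − 4·58 = 320.
ΔCS = ½(236 + 320)(79 − 58) = 5838; ΔPS = ½(236 + 320)(103 − 79) = 6672.
Government spending = 45 × 320 = 14400.
DWL = ½ × 45 × (320 − 236) = 1890; fraction = 1890 / 14400 = 0.13125.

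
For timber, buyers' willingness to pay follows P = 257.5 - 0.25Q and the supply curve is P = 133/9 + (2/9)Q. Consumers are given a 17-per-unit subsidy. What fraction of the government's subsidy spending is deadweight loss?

DWL / government spending = 9/275

Pre-subsidy: 257.5 - 0.25Q = 133/9 + (2/9)Q gives Q* = 514 and P* = 129.
With the rebate, buyers effectively pay Pb = Ps − 17, where Ps is the price sellers receive.
On the curves, Pb = 257.5 - 0.25Q and Ps = 133/9 + (2/9)Q; the wedge Ps − Pb = 17 gives 133/9 + (2/9)Q − (257.5 - 0.25Q) = 17, so Q' = 550.
Then Pb = 257.5 − 0.25·550 = 120 and Ps = 133/9 + (2/9)·550 = 137.
ΔCS = ½(514 + 550)(129 − 120) = 4788; ΔPS = ½(514 + 550)(137 − 129) = 4256.
Government spending = 17 × 550 = 9350.
DWL = ½ × 17 × (550 − 514) = 306; fraction = 306 / 9350 = 9/275.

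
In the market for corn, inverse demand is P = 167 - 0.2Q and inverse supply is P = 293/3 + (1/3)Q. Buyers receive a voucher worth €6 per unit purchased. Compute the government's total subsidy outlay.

Government cost = €847.5

Pre-subsidy: 167 - 0.2Q = 293/3 + (1/3)Q gives Q* = 130 and P* = 141.
With the rebate, buyers effectively pay Pb = Ps − 6, where Ps is the price sellers receive.
On the curves, Pb = 167 - 0.2Q and Ps = 293/3 + (1/3)Q; the wedge Ps − Pb = 6 gives 293/3 + (1/3)Q − (167 - 0.2Q) = 6, so Q' = 141.25.
Then Pb = 167 − 0.2·141.25 = 138.75 and Ps = 293/3 + (1/3)·141.25 = 144.75.
Government outlay = subsidy × quantity = 6 × 141.25 = 847.5.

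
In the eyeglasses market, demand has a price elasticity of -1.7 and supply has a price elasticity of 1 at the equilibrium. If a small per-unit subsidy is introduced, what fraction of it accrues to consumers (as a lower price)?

For a small subsidy around the equilibrium, the benefit split depends on the relative slopes, which at a point are proportional to the elasticities.
Buyer share = εs/(εs + |εd|) = 1/(1 + 1.7) = 10/27; seller share = |εd|/(εs + |εd|) = 17/27.

Consumer share = 10/27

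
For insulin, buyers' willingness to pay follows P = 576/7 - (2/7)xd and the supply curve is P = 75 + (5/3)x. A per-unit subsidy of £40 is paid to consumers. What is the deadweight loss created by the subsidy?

Deadweight loss = 16800/41

Pre-subsidy: 576/7 - (2/7)x = 75 + (5/3)x gives x* = 153/41 and P* = 3330/41.
With the rebate, buyers effectively pay Pb = Ps − 40, where Ps is the price sellers receive.
On the curves, Pb = 576/7 - (2/7)x and Ps = 75 + (5/3)x; the wedge Ps − Pb = 40 gives 75 + (5/3)x − (576/7 - (2/7)x) = 40, so x' = 993/41.
Then Pb = 576/7 − (2/7)·(993/41) = 3090/41 and Ps = 75 + (5/3)·(993/41) = 4730/41.
The subsidy expands output by 993/41 − 153/41 = 840/41 past the efficient level; on those units the gap between marginal cost and willingness to pay runs from 0 up to 40.
DWL = ½ × 40 × 840/41 = 16800/41.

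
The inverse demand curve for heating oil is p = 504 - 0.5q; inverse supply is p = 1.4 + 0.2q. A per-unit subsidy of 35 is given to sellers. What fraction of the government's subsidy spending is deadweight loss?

DWL / government spending = 25/768

Pre-subsidy: 504 - 0.5q = 1.4 + 0.2q gives q* = 718 and p* = 145.
With the subsidy, sellers receive ps = pb + 35 for each unit, where pb is the price buyers pay.
On the curves, pb = 504 - 0.5q and ps = 1.4 + 0.2q; the wedge ps − pb = 35 gives 1.4 + 0.2q − (504 - 0.5q) = 35, so q' = 768.
Then pb = 504 − 0.5·768 = 120 and ps = 1.4 + 0.2·768 = 155.
ΔCS = ½(718 + 768)(145 − 120) = 18575; ΔPS = ½(718 + 768)(155 − 145) = 7430.
Government spending = 35 × 768 = 26880.
DWL = ½ × 35 × (768 − 718) = 875; fraction = 875 / 26880 = 25/768.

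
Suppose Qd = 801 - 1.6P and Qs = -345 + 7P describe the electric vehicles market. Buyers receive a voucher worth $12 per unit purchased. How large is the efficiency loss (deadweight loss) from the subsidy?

Pre-subsidy: 801 - 1.6P = -345 + 7P gives P* = 5730/43, Q* = 25275/43.
With the rebate, buyers effectively pay Pb = Ps − 12, where Ps is the price sellers receive.
Demand in terms of Ps becomes Qd = 801 − 1.6(Ps − 12) = 820.2 - 1.6Ps. Setting this equal to supply: 820.2 - 1.6Ps = -345 + 7Ps, so Ps = 5826/43.
Buyers pay Pb = 5826/43 − 12 = 5310/43; Q' = -345 + 7·(5826/43) = 25947/43.
The subsidy expands output by 25947/43 − 25275/43 = 672/43 past the efficient level; on those units the gap between marginal cost and willingness to pay runs from 0 up to 12.
DWL = ½ × 12 × 672/43 = 4032/43.

Deadweight loss = 4032/43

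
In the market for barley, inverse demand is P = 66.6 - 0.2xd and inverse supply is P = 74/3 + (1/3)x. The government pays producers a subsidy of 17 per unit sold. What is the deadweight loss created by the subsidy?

Pre-subsidy: 66.6 - 0.2x = 74/3 + (1/3)x gives x* = 78.625 and P* = 50.875.
With the subsidy, sellers receive Ps = Pb + 17 for each unit, where Pb is the price buyers pay.
On the curves, Pb = 66.6 - 0.2x and Ps = 74/3 + (1/3)x; the wedge Ps − Pb = 17 gives 74/3 + (1/3)x − (66.6 - 0.2x) = 17, so x' = 110.5.
Then Pb = 66.6 − 0.2·110.5 = 44.5 and Ps = 74/3 + (1/3)·110.5 = 61.5.
The subsidy expands output by 110.5 − 78.625 = 31.875 past the efficient level; on those units the gap between marginal cost and willingness to pay runs from 0 up to 17.
DWL = ½ × 17 × 31.875 = 270.9375.

Deadweight loss = 270.9375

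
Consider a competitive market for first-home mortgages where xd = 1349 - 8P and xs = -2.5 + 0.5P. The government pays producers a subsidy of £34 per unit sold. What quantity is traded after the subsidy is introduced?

Pre-subsidy: 1349 - 8P = -2.5 + 0.5P gives P* = 159, x* = 77.
With the subsidy, sellers receive Ps = Pb + 34 for each unit, where Pb is the price buyers pay.
Supply in terms of Pb becomes xs = -2.5 + 0.5(Pb + 34) = 14.5 + 0.5Pb. Setting this equal to demand: 1349 - 8Pb = 14.5 + 0.5Pb, so Pb = 157.
Sellers receive Ps = 157 + 34 = 191; x' = 1349 − 8·157 = 93.

x' = 93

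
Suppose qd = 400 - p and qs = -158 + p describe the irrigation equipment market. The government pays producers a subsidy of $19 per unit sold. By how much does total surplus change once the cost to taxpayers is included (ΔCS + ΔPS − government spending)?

Net change in total surplus = -$90.25

Pre-subsidy: 400 - p = -158 + p gives p* = 279, q* = 121.
With the subsidy, sellers receive ps = pb + 19 for each unit, where pb is the price buyers pay.
Supply in terms of pb becomes qs = -158 + 1(pb + 19) = -139 + pb. Setting this equal to demand: 400 - pb = -139 + pb, so pb = 269.5.
Sellers receive ps = 269.5 + 19 = 288.5; q' = 400 − 1·269.5 = 130.5.
ΔCS = ½(121 + 130.5)(279 − 269.5) = 1194.625; ΔPS = ½(121 + 130.5)(288.5 − 279) = 1194.625.
Government spending = 19 × 130.5 = 2479.5.
Net change = 1194.625 + 1194.625 − 2479.5 = -90.25. The loss equals the DWL triangle ½·19·9.5.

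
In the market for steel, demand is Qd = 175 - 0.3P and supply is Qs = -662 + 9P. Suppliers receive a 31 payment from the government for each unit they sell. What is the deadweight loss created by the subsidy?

Deadweight loss = 139.5

Pre-subsidy: 175 - 0.3P = -662 + 9P gives P* = 90, Q* = 148.
With the subsidy, sellers receive Ps = Pb + 31 for each unit, where Pb is the price buyers pay.
Supply in terms of Pb becomes Qs = -662 + 9(Pb + 31) = -383 + 9Pb. Setting this equal to demand: 175 - 0.3Pb = -383 + 9Pb, so Pb = 60.
Sellers receive Ps = 60 + 31 = 91; Q' = 175 − 0.3·60 = 157.
The subsidy expands output by 157 − 148 = 9 past the efficient level; on those units the gap between marginal cost and willingness to pay runs from 0 up to 31.
DWL = ½ × 31 × 9 = 139.5.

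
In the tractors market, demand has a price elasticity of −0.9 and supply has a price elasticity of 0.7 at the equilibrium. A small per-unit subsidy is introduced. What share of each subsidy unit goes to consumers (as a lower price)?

For a small subsidy around the equilibrium, the benefit split depends on the relative slopes, which at a point are proportional to the elasticities.
Buyer share = εs/(εs + |εd|) = 0.7/(0.7 + 0.9) = 0.4375; seller share = |εd|/(εs + |εd|) = 0.5625.

Consumer share = 0.4375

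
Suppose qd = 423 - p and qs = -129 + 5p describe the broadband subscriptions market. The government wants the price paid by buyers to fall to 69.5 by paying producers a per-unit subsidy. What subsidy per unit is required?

At a buyer price of 69.5, quantity demanded is 423 − 1·69.5 = 353.5.
Sellers supply 353.5 only when they receive ps with -129 + 5·ps = 353.5, i.e. ps = 96.5.
s = ps − pb = 96.5 − 69.5 = 27.

Required subsidy s = 27 per unit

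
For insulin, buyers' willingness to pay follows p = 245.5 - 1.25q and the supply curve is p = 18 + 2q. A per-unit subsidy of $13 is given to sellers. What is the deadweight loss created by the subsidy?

Deadweight loss = $26

Pre-subsidy: 245.5 - 1.25q = 18 + 2q gives q* = 70 and p* = 158.
With the subsidy, sellers receive ps = pb + 13 for each unit, where pb is the price buyers pay.
On the curves, pb = 245.5 - 1.25q and ps = 18 + 2q; the wedge ps − pb = 13 gives 18 + 2q − (245.5 - 1.25q) = 13, so q' = 74.
Then pb = 245.5 − 1.25·74 = 153 and ps = 18 + 2·74 = 166.
The subsidy expands output by 74 − 70 = 4 past the efficient level; on those units the gap between marginal cost and willingness to pay runs from 0 up to 13.
DWL = ½ × 13 × 4 = 26.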